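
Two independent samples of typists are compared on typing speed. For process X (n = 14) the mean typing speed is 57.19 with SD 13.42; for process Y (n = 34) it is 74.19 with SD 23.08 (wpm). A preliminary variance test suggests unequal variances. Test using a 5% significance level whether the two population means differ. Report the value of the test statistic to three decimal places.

-3.183

Let group 1 = process X, group 2 = process Y. H0: μ_1 = μ_2; H1: μ_1 ≠ μ_2 (Welch's two-sample t-test, two-sided).
t = (x̄_1 − x̄_2)/√(s_1²/n_1 + s_2²/n_2) = (57.19 − 74.19)/√(13.42²/14 + 23.08²/34) = -3.183
Welch–Satterthwaite df ≈ 40.36
Two-sided p-value ≈ 0.003
Since p ≈ 0.003 < α = 0.05, reject H0; the data support H1.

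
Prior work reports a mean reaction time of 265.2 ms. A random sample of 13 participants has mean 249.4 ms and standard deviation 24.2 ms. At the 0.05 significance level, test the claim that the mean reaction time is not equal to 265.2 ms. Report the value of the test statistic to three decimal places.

-2.354

H0: μ = 265.2; H1: μ ≠ 265.2 (one-sample t-test, two-sided).
t = (x̄ − μ₀)/(s/√n) = (249.4 − 265.2)/(24.2/√13) = -2.354
df = n − 1 = 12
Two-sided p-value ≈ 0.0364
Since p ≈ 0.0364 < α = 0.05, reject H0; the data support H1.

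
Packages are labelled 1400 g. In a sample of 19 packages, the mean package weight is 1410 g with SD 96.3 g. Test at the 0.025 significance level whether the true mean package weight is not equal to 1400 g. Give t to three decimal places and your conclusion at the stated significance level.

H0: μ = 1400; H1: μ ≠ 1400 (one-sample t-test, two-sided).
t = (x̄ − μ₀)/(s/√n) = (1410 − 1400)/(96.3/√19) = 0.453
df = n − 1 = 18
Two-sided p-value ≈ 0.6562
Since p ≈ 0.6562 > α = 0.025, fail to reject H0; the data do not provide sufficient evidence against H0.

t = 0.453; fail to reject H0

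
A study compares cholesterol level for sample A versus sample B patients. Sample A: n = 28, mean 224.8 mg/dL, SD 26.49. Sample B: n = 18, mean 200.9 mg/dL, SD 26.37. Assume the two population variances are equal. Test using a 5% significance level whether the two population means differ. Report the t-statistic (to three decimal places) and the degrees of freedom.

t = 2.992, df = 44

Let group 1 = sample A, group 2 = sample B. H0: μ_1 = μ_2; H1: μ_1 ≠ μ_2 (two-sample pooled-variance t-test, two-sided).
s_p² = [(28−1)·26.49² + (18−1)·26.37²]/(28+18−2) = 699.269
t = (224.8 − 200.9)/√[699.269·(1/28 + 1/18)] = 2.992
df = n₁ + n₂ − 2 = 44
Two-sided p-value ≈ 0.005
Since p ≈ 0.005 < α = 0.05, reject H0; the evidence is statistically significant.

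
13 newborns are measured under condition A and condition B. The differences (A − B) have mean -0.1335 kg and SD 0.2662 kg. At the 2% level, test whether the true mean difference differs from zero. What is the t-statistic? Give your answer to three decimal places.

H0: μ_d = 0; H1: μ_d ≠ 0 (paired t-test on the differences, two-sided).
t = d̄/(s_d/√n) = -0.1335/(0.2662/√13) = -1.808
df = n − 1 = 12
Two-sided p-value ≈ 0.096
Since p ≈ 0.096 > α = 0.02, fail to reject H0; the evidence is not statistically significant.

-1.808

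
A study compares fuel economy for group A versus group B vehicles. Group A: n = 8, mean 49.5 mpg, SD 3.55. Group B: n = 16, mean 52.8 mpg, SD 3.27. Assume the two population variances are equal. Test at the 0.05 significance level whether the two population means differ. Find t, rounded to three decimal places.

-2.267

Let group 1 = group A, group 2 = group B. H0: μ_1 = μ_2; H1: μ_1 ≠ μ_2 (two-sample pooled-variance t-test, two-sided).
s_p² = [(8−1)·3.55² + (16−1)·3.27²]/(8+16−2) = 11.3005
t = (49.5 − 52.8)/√[11.3005·(1/8 + 1/16)] = -2.267
df = n₁ + n₂ − 2 = 22
Two-sided p-value ≈ 0.034
Since p ≈ 0.034 < α = 0.05, reject H0; the evidence is statistically significant.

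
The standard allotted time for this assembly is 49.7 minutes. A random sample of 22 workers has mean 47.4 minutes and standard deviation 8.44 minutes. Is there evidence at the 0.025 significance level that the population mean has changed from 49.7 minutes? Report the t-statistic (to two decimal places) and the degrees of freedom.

t = -1.28, df = 21

H0: μ = 49.7; H1: μ ≠ 49.7 (one-sample t-test, two-sided).
t = (x̄ − μ₀)/(s/√n) = (47.4 − 49.7)/(8.44/√22) = -1.28
df = n − 1 = 21
Two-sided p-value ≈ 0.215
Since p ≈ 0.215 > α = 0.025, fail to reject H0; the evidence is not statistically significant.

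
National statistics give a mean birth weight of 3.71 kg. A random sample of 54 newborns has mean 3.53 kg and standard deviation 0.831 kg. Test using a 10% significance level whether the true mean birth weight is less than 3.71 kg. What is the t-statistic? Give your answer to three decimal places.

-1.592

H0: μ = 3.71; H1: μ < 3.71 (one-sample t-test, left-tailed).
t = (x̄ − μ₀)/(s/√n) = (3.53 − 3.71)/(0.831/√54) = -1.592
df = n − 1 = 53
p-value = P(T ≤ -1.592) ≈ 0.059
Since p ≈ 0.059 < α = 0.1, reject H0; the data support H1.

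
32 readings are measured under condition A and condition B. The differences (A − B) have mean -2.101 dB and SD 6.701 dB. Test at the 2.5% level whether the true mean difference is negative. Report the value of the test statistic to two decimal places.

-1.77

H0: μ_d = 0; H1: μ_d < 0 (paired t-test on the differences, left-tailed).
t = d̄/(s_d/√n) = -2.101/(6.701/√32) = -1.77
df = n − 1 = 31
p-value = P(T ≤ -1.77) ≈ 0.043
Since p ≈ 0.043 > α = 0.025, fail to reject H0; the evidence is not statistically significant.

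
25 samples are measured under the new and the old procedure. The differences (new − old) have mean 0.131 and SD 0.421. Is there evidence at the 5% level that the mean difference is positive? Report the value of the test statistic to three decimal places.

H0: μ_d = 0; H1: μ_d > 0 (paired t-test on the differences, right-tailed).
t = d̄/(s_d/√n) = 0.131/(0.421/√25) = 1.556
df = n − 1 = 24
p-value = P(T ≥ 1.556) ≈ 0.0664
Since p ≈ 0.0664 > α = 0.05, fail to reject H0; the data do not provide sufficient evidence against H0.

1.556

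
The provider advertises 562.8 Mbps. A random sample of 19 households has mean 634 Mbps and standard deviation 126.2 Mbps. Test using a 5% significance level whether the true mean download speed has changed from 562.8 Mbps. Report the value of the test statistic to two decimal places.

2.46

H0: μ = 562.8; H1: μ ≠ 562.8 (one-sample t-test, two-sided).
t = (x̄ − μ₀)/(s/√n) = (634 − 562.8)/(126.2/√19) = 2.46
df = n − 1 = 18
Two-sided p-value ≈ 0.024
Since p ≈ 0.024 < α = 0.05, reject H0; the evidence is statistically significant.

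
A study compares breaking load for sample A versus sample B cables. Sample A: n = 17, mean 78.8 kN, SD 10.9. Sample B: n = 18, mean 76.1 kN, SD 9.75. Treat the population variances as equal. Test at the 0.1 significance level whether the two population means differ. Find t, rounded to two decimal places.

0.77

Let group 1 = sample A, group 2 = sample B. H0: μ_1 = μ_2; H1: μ_1 ≠ μ_2 (two-sample pooled-variance t-test, two-sided).
s_p² = [(17−1)·10.9² + (18−1)·9.75²]/(17+18−2) = 106.576
t = (78.8 − 76.1)/√[106.576·(1/17 + 1/18)] = 0.77
df = n₁ + n₂ − 2 = 33
Two-sided p-value ≈ 0.445
Since p ≈ 0.445 > α = 0.1, fail to reject H0; the evidence is not statistically significant.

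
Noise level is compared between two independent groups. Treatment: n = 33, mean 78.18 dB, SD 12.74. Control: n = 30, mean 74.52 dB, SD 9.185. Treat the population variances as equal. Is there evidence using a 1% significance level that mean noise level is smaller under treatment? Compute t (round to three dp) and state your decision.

Let group 1 = treatment, group 2 = control. H0: μ_1 = μ_2; H1: μ_1 < μ_2 (two-sample pooled-variance t-test, left-tailed).
s_p² = [(33−1)·12.74² + (30−1)·9.185²]/(33+30−2) = 125.253
t = (78.18 − 74.52)/√[125.253·(1/33 + 1/30)] = 1.296
df = n₁ + n₂ − 2 = 61
p-value = P(T ≤ 1.296) ≈ 0.900
Since p ≈ 0.900 > α = 0.01, fail to reject H0; the data do not provide sufficient evidence against H0.

t = 1.296; fail to reject H0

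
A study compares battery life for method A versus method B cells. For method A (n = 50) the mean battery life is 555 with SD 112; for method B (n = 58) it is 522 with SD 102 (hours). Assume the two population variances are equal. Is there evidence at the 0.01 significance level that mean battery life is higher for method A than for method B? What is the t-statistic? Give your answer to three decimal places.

Let group 1 = method A, group 2 = method B. H0: μ_1 = μ_2; H1: μ_1 > μ_2 (two-sample pooled-variance t-test, right-tailed).
s_p² = [(50−1)·112² + (58−1)·102²]/(50+58−2) = 11393.2
t = (555 − 522)/√[11393.2·(1/50 + 1/58)] = 1.602
df = n₁ + n₂ − 2 = 106
p-value = P(T ≥ 1.602) ≈ 0.056
Since p ≈ 0.056 > α = 0.01, fail to reject H0; the data do not provide sufficient evidence against H0.

1.602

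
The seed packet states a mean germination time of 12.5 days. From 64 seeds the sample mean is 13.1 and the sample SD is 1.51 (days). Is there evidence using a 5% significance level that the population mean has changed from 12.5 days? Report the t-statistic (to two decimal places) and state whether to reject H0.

t = 3.18; reject H0

H0: μ = 12.5; H1: μ ≠ 12.5 (one-sample t-test, two-sided).
t = (x̄ − μ₀)/(s/√n) = (13.1 − 12.5)/(1.51/√64) = 3.18
df = n − 1 = 63
Two-sided p-value ≈ 0.002
Since p ≈ 0.002 < α = 0.05, reject H0; the evidence is statistically significant.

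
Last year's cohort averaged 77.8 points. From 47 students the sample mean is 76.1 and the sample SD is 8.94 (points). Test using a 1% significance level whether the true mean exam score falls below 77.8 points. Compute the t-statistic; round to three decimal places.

-1.304

H0: μ = 77.8; H1: μ < 77.8 (one-sample t-test, left-tailed).
t = (x̄ − μ₀)/(s/√n) = (76.1 − 77.8)/(8.94/√47) = -1.304
df = n − 1 = 46
p-value = P(T ≤ -1.304) ≈ 0.099
Since p ≈ 0.099 > α = 0.01, fail to reject H0; the data do not provide sufficient evidence against H0.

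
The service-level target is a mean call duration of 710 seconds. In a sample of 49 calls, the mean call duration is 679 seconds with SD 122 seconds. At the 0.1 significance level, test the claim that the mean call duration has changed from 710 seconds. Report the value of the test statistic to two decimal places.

H0: μ = 710; H1: μ ≠ 710 (one-sample t-test, two-sided).
t = (x̄ − μ₀)/(s/√n) = (679 − 710)/(122/√49) = -1.78
df = n − 1 = 48
Two-sided p-value ≈ 0.0816
Since p ≈ 0.0816 < α = 0.1, reject H0; the evidence is statistically significant.

-1.78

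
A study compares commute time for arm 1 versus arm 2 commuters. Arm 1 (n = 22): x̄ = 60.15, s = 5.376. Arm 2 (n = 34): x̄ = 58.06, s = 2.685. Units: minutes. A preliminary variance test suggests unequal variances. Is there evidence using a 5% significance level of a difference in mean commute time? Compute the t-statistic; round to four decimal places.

1.6920

Let group 1 = arm 1, group 2 = arm 2. H0: μ_1 = μ_2; H1: μ_1 ≠ μ_2 (Welch's two-sample t-test, two-sided).
t = (x̄_1 − x̄_2)/√(s_1²/n_1 + s_2²/n_2) = (60.15 − 58.06)/√(5.376²/22 + 2.685²/34) = 1.6920
Welch–Satterthwaite df ≈ 27.86
Two-sided p-value ≈ 0.102
Since p ≈ 0.102 > α = 0.05, fail to reject H0; the evidence is not statistically significant.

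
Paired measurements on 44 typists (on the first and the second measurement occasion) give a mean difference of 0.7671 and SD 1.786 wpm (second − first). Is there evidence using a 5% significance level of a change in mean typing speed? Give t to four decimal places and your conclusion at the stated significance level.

H0: μ_d = 0; H1: μ_d ≠ 0 (paired t-test on the differences, two-sided).
t = d̄/(s_d/√n) = 0.7671/(1.786/√44) = 2.8490
df = n − 1 = 43
Two-sided p-value ≈ 0.0067
Since p ≈ 0.0067 < α = 0.05, reject H0; the data support H1.

t = 2.8490; reject H0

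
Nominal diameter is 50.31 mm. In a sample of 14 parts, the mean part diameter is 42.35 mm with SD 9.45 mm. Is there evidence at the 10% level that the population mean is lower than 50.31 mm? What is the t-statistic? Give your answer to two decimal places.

H0: μ = 50.31; H1: μ < 50.31 (one-sample t-test, left-tailed).
t = (x̄ − μ₀)/(s/√n) = (42.35 − 50.31)/(9.45/√14) = -3.15
df = n − 1 = 13
p-value = P(T ≤ -3.15) ≈ 0.004
Since p ≈ 0.004 < α = 0.1, reject H0; the evidence is statistically significant.

-3.15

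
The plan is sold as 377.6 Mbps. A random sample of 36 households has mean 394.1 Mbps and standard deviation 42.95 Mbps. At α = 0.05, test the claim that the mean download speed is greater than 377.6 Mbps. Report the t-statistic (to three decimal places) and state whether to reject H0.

t = 2.305; reject H0

H0: μ = 377.6; H1: μ > 377.6 (one-sample t-test, right-tailed).
t = (x̄ − μ₀)/(s/√n) = (394.1 − 377.6)/(42.95/√36) = 2.305
df = n − 1 = 35
p-value = P(T ≥ 2.305) ≈ 0.0136
Since p ≈ 0.0136 < α = 0.05, reject H0; the evidence is statistically significant.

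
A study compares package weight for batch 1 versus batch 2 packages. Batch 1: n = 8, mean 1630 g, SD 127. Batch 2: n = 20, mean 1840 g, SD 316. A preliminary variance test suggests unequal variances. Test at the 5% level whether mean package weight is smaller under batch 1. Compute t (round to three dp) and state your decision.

Let group 1 = batch 1, group 2 = batch 2. H0: μ_1 = μ_2; H1: μ_1 < μ_2 (Welch's two-sample t-test, left-tailed).
t = (x̄_1 − x̄_2)/√(s_1²/n_1 + s_2²/n_2) = (1630 − 1840)/√(127²/8 + 316²/20) = -2.508
Welch–Satterthwaite df ≈ 25.96
p-value = P(T ≤ -2.508) ≈ 0.0094
Since p ≈ 0.0094 < α = 0.05, reject H0; the evidence is statistically significant.

t = -2.508; reject H0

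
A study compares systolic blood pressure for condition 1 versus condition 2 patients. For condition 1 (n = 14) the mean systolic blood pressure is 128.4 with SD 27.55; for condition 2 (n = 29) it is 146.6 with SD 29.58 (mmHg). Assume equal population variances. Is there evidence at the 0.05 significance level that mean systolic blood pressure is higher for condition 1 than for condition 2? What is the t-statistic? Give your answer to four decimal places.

Let group 1 = condition 1, group 2 = condition 2. H0: μ_1 = μ_2; H1: μ_1 > μ_2 (two-sample pooled-variance t-test, right-tailed).
s_p² = [(14−1)·27.55² + (29−1)·29.58²]/(14+29−2) = 838.204
t = (128.4 − 146.6)/√[838.204·(1/14 + 1/29)] = -1.9316
df = n₁ + n₂ − 2 = 41
p-value = P(T ≥ -1.9316) ≈ 0.9698
Since p ≈ 0.9698 > α = 0.05, fail to reject H0; the evidence is not statistically significant.

-1.9316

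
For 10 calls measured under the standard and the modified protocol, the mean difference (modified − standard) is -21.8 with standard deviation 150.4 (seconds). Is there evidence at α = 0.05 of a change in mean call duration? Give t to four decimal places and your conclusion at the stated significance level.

H0: μ_d = 0; H1: μ_d ≠ 0 (paired t-test on the differences, two-sided).
t = d̄/(s_d/√n) = -21.8/(150.4/√10) = -0.4584
df = n − 1 = 9
Two-sided p-value ≈ 0.658
Since p ≈ 0.658 > α = 0.05, fail to reject H0; the evidence is not statistically significant.

t = -0.4584; fail to reject H0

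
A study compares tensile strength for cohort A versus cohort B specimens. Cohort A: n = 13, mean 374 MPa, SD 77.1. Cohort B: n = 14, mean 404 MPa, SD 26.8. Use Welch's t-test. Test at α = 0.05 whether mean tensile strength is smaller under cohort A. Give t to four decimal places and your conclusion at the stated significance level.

Let group 1 = cohort A, group 2 = cohort B. H0: μ_1 = μ_2; H1: μ_1 < μ_2 (Welch's two-sample t-test, left-tailed).
t = (x̄_1 − x̄_2)/√(s_1²/n_1 + s_2²/n_2) = (374 − 404)/√(77.1²/13 + 26.8²/14) = -1.3303
Welch–Satterthwaite df ≈ 14.67
p-value = P(T ≤ -1.3303) ≈ 0.102
Since p ≈ 0.102 > α = 0.05, fail to reject H0; the data do not provide sufficient evidence against H0.

t = -1.3303; fail to reject H0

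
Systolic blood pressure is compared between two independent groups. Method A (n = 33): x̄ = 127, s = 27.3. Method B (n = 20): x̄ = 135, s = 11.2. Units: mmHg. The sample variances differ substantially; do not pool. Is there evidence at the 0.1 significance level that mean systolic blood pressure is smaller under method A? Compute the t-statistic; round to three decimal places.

Let group 1 = method A, group 2 = method B. H0: μ_1 = μ_2; H1: μ_1 < μ_2 (Welch's two-sample t-test, left-tailed).
t = (x̄_1 − x̄_2)/√(s_1²/n_1 + s_2²/n_2) = (127 − 135)/√(27.3²/33 + 11.2²/20) = -1.489
Welch–Satterthwaite df ≈ 46.24
p-value = P(T ≤ -1.489) ≈ 0.0716
Since p ≈ 0.0716 < α = 0.1, reject H0; the evidence is statistically significant.

-1.489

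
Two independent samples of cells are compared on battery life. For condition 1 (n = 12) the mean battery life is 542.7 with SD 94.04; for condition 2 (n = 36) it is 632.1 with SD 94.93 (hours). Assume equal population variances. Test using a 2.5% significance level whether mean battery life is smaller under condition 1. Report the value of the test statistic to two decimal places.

-2.83

Let group 1 = condition 1, group 2 = condition 2. H0: μ_1 = μ_2; H1: μ_1 < μ_2 (two-sample pooled-variance t-test, left-tailed).
s_p² = [(12−1)·94.04² + (36−1)·94.93²]/(12+36−2) = 8971.49
t = (542.7 − 632.1)/√[8971.49·(1/12 + 1/36)] = -2.83
df = n₁ + n₂ − 2 = 46
p-value = P(T ≤ -2.83) ≈ 0.003
Since p ≈ 0.003 < α = 0.025, reject H0; the data support H1.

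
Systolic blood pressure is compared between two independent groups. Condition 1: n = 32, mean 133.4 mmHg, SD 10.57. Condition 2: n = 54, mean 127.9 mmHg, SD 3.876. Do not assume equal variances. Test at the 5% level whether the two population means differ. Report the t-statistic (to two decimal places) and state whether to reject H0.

t = 2.83; reject H0

Let group 1 = condition 1, group 2 = condition 2. H0: μ_1 = μ_2; H1: μ_1 ≠ μ_2 (Welch's two-sample t-test, two-sided).
t = (x̄_1 − x̄_2)/√(s_1²/n_1 + s_2²/n_2) = (133.4 − 127.9)/√(10.57²/32 + 3.876²/54) = 2.83
Welch–Satterthwaite df ≈ 36.00
Two-sided p-value ≈ 0.008
Since p ≈ 0.008 < α = 0.05, reject H0; the evidence is statistically significant.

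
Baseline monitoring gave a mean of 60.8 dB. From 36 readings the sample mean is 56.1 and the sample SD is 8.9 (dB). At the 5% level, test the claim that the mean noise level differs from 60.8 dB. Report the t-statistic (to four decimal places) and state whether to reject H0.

t = -3.1685; reject H0

H0: μ = 60.8; H1: μ ≠ 60.8 (one-sample t-test, two-sided).
t = (x̄ − μ₀)/(s/√n) = (56.1 − 60.8)/(8.9/√36) = -3.1685
df = n − 1 = 35
Two-sided p-value ≈ 0.003
Since p ≈ 0.003 < α = 0.05, reject H0; the evidence is statistically significant.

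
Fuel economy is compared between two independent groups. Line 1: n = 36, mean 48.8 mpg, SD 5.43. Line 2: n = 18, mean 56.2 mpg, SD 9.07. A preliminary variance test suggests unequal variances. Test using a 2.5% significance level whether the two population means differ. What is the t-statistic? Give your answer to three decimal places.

-3.188

Let group 1 = line 1, group 2 = line 2. H0: μ_1 = μ_2; H1: μ_1 ≠ μ_2 (Welch's two-sample t-test, two-sided).
t = (x̄_1 − x̄_2)/√(s_1²/n_1 + s_2²/n_2) = (48.8 − 56.2)/√(5.43²/36 + 9.07²/18) = -3.188
Welch–Satterthwaite df ≈ 23.28
Two-sided p-value ≈ 0.004
Since p ≈ 0.004 < α = 0.025, reject H0; the evidence is statistically significant.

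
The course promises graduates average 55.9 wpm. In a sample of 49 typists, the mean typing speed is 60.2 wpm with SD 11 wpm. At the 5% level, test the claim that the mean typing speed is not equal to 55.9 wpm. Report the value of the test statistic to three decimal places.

H0: μ = 55.9; H1: μ ≠ 55.9 (one-sample t-test, two-sided).
t = (x̄ − μ₀)/(s/√n) = (60.2 − 55.9)/(11/√49) = 2.736
df = n − 1 = 48
Two-sided p-value ≈ 0.0087
Since p ≈ 0.0087 < α = 0.05, reject H0; the data support H1.

2.736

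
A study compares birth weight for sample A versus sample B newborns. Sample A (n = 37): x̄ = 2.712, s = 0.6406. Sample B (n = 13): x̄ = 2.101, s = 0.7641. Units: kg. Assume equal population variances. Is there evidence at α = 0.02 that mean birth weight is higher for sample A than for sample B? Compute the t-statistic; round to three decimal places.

2.813

Let group 1 = sample A, group 2 = sample B. H0: μ_1 = μ_2; H1: μ_1 > μ_2 (two-sample pooled-variance t-test, right-tailed).
s_p² = [(37−1)·0.6406² + (13−1)·0.7641²]/(37+13−2) = 0.453738
t = (2.712 − 2.101)/√[0.453738·(1/37 + 1/13)] = 2.813
df = n₁ + n₂ − 2 = 48
p-value = P(T ≥ 2.813) ≈ 0.0035
Since p ≈ 0.0035 < α = 0.02, reject H0; the evidence is statistically significant.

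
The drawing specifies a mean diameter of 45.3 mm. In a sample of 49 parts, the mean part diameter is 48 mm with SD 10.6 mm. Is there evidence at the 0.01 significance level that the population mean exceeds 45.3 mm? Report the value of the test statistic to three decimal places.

1.783

H0: μ = 45.3; H1: μ > 45.3 (one-sample t-test, right-tailed).
t = (x̄ − μ₀)/(s/√n) = (48 − 45.3)/(10.6/√49) = 1.783
df = n − 1 = 48
p-value = P(T ≥ 1.783) ≈ 0.040
Since p ≈ 0.040 > α = 0.01, fail to reject H0; the data do not provide sufficient evidence against H0.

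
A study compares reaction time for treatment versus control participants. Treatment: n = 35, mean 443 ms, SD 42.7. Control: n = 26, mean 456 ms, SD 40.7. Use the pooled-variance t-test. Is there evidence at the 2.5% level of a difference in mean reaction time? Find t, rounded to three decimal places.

-1.199

Let group 1 = treatment, group 2 = control. H0: μ_1 = μ_2; H1: μ_1 ≠ μ_2 (two-sample pooled-variance t-test, two-sided).
s_p² = [(35−1)·42.7² + (26−1)·40.7²]/(35+26−2) = 1752.61
t = (443 − 456)/√[1752.61·(1/35 + 1/26)] = -1.199
df = n₁ + n₂ − 2 = 59
Two-sided p-value ≈ 0.2352
Since p ≈ 0.2352 > α = 0.025, fail to reject H0; the evidence is not statistically significant.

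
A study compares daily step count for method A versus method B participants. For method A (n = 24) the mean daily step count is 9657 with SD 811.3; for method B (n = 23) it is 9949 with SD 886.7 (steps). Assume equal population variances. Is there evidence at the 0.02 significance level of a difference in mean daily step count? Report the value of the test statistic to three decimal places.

Let group 1 = method A, group 2 = method B. H0: μ_1 = μ_2; H1: μ_1 ≠ μ_2 (two-sample pooled-variance t-test, two-sided).
s_p² = [(24−1)·811.3² + (23−1)·886.7²]/(24+23−2) = 720800
t = (9657 − 9949)/√[720800·(1/24 + 1/23)] = -1.179
df = n₁ + n₂ − 2 = 45
Two-sided p-value ≈ 0.245
Since p ≈ 0.245 > α = 0.02, fail to reject H0; the evidence is not statistically significant.

-1.179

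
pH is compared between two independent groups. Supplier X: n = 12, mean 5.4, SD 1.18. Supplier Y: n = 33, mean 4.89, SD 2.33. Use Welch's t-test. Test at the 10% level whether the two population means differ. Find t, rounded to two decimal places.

0.96

Let group 1 = supplier X, group 2 = supplier Y. H0: μ_1 = μ_2; H1: μ_1 ≠ μ_2 (Welch's two-sample t-test, two-sided).
t = (x̄_1 − x̄_2)/√(s_1²/n_1 + s_2²/n_2) = (5.4 − 4.89)/√(1.18²/12 + 2.33²/33) = 0.96
Welch–Satterthwaite df ≈ 38.03
Two-sided p-value ≈ 0.3417
Since p ≈ 0.3417 > α = 0.1, fail to reject H0; the data do not provide sufficient evidence against H0.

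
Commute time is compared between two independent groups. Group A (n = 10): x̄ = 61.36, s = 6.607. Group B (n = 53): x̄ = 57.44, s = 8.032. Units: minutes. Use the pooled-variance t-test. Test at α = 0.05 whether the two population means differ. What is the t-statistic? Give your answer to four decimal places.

1.4506

Let group 1 = group A, group 2 = group B. H0: μ_1 = μ_2; H1: μ_1 ≠ μ_2 (two-sample pooled-variance t-test, two-sided).
s_p² = [(10−1)·6.607² + (53−1)·8.032²]/(10+53−2) = 61.4352
t = (61.36 − 57.44)/√[61.4352·(1/10 + 1/53)] = 1.4506
df = n₁ + n₂ − 2 = 61
Two-sided p-value ≈ 0.152
Since p ≈ 0.152 > α = 0.05, fail to reject H0; the data do not provide sufficient evidence against H0.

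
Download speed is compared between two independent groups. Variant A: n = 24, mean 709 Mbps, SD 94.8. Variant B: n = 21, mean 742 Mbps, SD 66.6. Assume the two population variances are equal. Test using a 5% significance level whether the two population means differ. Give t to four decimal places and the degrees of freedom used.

Let group 1 = variant A, group 2 = variant B. H0: μ_1 = μ_2; H1: μ_1 ≠ μ_2 (two-sample pooled-variance t-test, two-sided).
s_p² = [(24−1)·94.8² + (21−1)·66.6²]/(24+21−2) = 6870.07
t = (709 − 742)/√[6870.07·(1/24 + 1/21)] = -1.3324
df = n₁ + n₂ − 2 = 43
Two-sided p-value ≈ 0.190
Since p ≈ 0.190 > α = 0.05, fail to reject H0; the data do not provide sufficient evidence against H0.

t = -1.3324, df = 43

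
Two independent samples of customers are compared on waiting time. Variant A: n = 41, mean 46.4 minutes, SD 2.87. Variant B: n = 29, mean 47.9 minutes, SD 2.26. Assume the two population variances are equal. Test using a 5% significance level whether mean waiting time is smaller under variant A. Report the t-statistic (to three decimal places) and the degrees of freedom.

Let group 1 = variant A, group 2 = variant B. H0: μ_1 = μ_2; H1: μ_1 < μ_2 (two-sample pooled-variance t-test, left-tailed).
s_p² = [(41−1)·2.87² + (29−1)·2.26²]/(41+29−2) = 6.94836
t = (46.4 − 47.9)/√[6.94836·(1/41 + 1/29)] = -2.345
df = n₁ + n₂ − 2 = 68
p-value = P(T ≤ -2.345) ≈ 0.011
Since p ≈ 0.011 < α = 0.05, reject H0; the data support H1.

t = -2.345, df = 68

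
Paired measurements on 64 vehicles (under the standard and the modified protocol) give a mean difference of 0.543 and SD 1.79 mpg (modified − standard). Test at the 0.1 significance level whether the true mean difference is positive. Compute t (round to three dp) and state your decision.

t = 2.427; reject H0

H0: μ_d = 0; H1: μ_d > 0 (paired t-test on the differences, right-tailed).
t = d̄/(s_d/√n) = 0.543/(1.79/√64) = 2.427
df = n − 1 = 63
p-value = P(T ≥ 2.427) ≈ 0.009
Since p ≈ 0.009 < α = 0.1, reject H0; the data support H1.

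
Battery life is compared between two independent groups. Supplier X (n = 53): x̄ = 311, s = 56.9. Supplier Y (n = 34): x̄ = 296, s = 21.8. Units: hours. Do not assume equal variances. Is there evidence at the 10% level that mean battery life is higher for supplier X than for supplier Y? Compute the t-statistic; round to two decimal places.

Let group 1 = supplier X, group 2 = supplier Y. H0: μ_1 = μ_2; H1: μ_1 > μ_2 (Welch's two-sample t-test, right-tailed).
t = (x̄_1 − x̄_2)/√(s_1²/n_1 + s_2²/n_2) = (311 − 296)/√(56.9²/53 + 21.8²/34) = 1.73
Welch–Satterthwaite df ≈ 72.54
p-value = P(T ≥ 1.73) ≈ 0.0438
Since p ≈ 0.0438 < α = 0.1, reject H0; the data support H1.

1.73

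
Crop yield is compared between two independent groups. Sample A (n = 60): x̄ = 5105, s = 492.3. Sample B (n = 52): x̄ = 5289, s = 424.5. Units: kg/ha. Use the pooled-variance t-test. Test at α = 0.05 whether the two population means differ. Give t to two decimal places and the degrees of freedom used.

Let group 1 = sample A, group 2 = sample B. H0: μ_1 = μ_2; H1: μ_1 ≠ μ_2 (two-sample pooled-variance t-test, two-sided).
s_p² = [(60−1)·492.3² + (52−1)·424.5²]/(60+52−2) = 213540
t = (5105 − 5289)/√[213540·(1/60 + 1/52)] = -2.10
df = n₁ + n₂ − 2 = 110
Two-sided p-value ≈ 0.0379
Since p ≈ 0.0379 < α = 0.05, reject H0; the evidence is statistically significant.

t = -2.10, df = 110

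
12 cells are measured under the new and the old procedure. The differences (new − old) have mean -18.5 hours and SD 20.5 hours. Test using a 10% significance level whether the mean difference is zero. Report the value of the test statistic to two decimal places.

-3.13

H0: μ_d = 0; H1: μ_d ≠ 0 (paired t-test on the differences, two-sided).
t = d̄/(s_d/√n) = -18.5/(20.5/√12) = -3.13
df = n − 1 = 11
Two-sided p-value ≈ 0.010
Since p ≈ 0.010 < α = 0.1, reject H0; the evidence is statistically significant.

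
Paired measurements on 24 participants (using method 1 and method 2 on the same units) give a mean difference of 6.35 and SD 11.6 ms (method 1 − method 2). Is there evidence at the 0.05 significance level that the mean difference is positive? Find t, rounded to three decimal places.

2.682

H0: μ_d = 0; H1: μ_d > 0 (paired t-test on the differences, right-tailed).
t = d̄/(s_d/√n) = 6.35/(11.6/√24) = 2.682
df = n − 1 = 23
p-value = P(T ≥ 2.682) ≈ 0.007
Since p ≈ 0.007 < α = 0.05, reject H0; the data support H1.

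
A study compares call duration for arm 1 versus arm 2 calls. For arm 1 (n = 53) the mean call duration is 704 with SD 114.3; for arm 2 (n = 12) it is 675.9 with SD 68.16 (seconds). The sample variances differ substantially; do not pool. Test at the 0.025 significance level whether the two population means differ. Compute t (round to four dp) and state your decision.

Let group 1 = arm 1, group 2 = arm 2. H0: μ_1 = μ_2; H1: μ_1 ≠ μ_2 (Welch's two-sample t-test, two-sided).
t = (x̄_1 − x̄_2)/√(s_1²/n_1 + s_2²/n_2) = (704 − 675.9)/√(114.3²/53 + 68.16²/12) = 1.1163
Welch–Satterthwaite df ≈ 27.14
Two-sided p-value ≈ 0.274
Since p ≈ 0.274 > α = 0.025, fail to reject H0; the evidence is not statistically significant.

t = 1.1163; fail to reject H0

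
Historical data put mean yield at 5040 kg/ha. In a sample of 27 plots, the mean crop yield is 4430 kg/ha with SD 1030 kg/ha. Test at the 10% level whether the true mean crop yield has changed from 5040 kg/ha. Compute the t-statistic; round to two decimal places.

H0: μ = 5040; H1: μ ≠ 5040 (one-sample t-test, two-sided).
t = (x̄ − μ₀)/(s/√n) = (4430 − 5040)/(1030/√27) = -3.08
df = n − 1 = 26
Two-sided p-value ≈ 0.0049
Since p ≈ 0.0049 < α = 0.1, reject H0; the evidence is statistically significant.

-3.08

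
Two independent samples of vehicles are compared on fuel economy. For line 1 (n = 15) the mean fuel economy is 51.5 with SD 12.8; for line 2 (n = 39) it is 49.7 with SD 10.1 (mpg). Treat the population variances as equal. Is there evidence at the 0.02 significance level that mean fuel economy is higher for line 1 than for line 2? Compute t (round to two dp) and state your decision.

Let group 1 = line 1, group 2 = line 2. H0: μ_1 = μ_2; H1: μ_1 > μ_2 (two-sample pooled-variance t-test, right-tailed).
s_p² = [(15−1)·12.8² + (39−1)·10.1²]/(15+39−2) = 118.657
t = (51.5 − 49.7)/√[118.657·(1/15 + 1/39)] = 0.54
df = n₁ + n₂ − 2 = 52
p-value = P(T ≥ 0.54) ≈ 0.294
Since p ≈ 0.294 > α = 0.02, fail to reject H0; the data do not provide sufficient evidence against H0.

t = 0.54; fail to reject H0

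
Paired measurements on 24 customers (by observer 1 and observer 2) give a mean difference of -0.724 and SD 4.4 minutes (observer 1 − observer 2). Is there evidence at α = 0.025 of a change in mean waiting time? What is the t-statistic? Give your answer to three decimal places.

-0.806

H0: μ_d = 0; H1: μ_d ≠ 0 (paired t-test on the differences, two-sided).
t = d̄/(s_d/√n) = -0.724/(4.4/√24) = -0.806
df = n − 1 = 23
Two-sided p-value ≈ 0.4284
Since p ≈ 0.4284 > α = 0.025, fail to reject H0; the data do not provide sufficient evidence against H0.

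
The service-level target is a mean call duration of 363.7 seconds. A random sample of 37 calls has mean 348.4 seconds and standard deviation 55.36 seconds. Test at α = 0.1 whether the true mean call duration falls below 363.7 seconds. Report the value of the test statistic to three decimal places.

-1.681

H0: μ = 363.7; H1: μ < 363.7 (one-sample t-test, left-tailed).
t = (x̄ − μ₀)/(s/√n) = (348.4 − 363.7)/(55.36/√37) = -1.681
df = n − 1 = 36
p-value = P(T ≤ -1.681) ≈ 0.051
Since p ≈ 0.051 < α = 0.1, reject H0; the data support H1.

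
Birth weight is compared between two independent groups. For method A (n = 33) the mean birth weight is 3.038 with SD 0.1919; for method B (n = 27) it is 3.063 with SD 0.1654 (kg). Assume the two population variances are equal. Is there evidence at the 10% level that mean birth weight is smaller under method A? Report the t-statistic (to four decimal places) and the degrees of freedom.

Let group 1 = method A, group 2 = method B. H0: μ_1 = μ_2; H1: μ_1 < μ_2 (two-sample pooled-variance t-test, left-tailed).
s_p² = [(33−1)·0.1919² + (27−1)·0.1654²]/(33+27−2) = 0.0325811
t = (3.038 − 3.063)/√[0.0325811·(1/33 + 1/27)] = -0.5337
df = n₁ + n₂ − 2 = 58
p-value = P(T ≤ -0.5337) ≈ 0.2978
Since p ≈ 0.2978 > α = 0.1, fail to reject H0; the evidence is not statistically significant.

t = -0.5337, df = 58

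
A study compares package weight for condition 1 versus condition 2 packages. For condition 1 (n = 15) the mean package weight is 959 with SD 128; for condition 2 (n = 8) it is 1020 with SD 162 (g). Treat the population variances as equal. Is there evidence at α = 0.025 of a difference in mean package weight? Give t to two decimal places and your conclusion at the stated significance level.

Let group 1 = condition 1, group 2 = condition 2. H0: μ_1 = μ_2; H1: μ_1 ≠ μ_2 (two-sample pooled-variance t-test, two-sided).
s_p² = [(15−1)·128² + (8−1)·162²]/(15+8−2) = 19670.7
t = (959 − 1020)/√[19670.7·(1/15 + 1/8)] = -0.99
df = n₁ + n₂ − 2 = 21
Two-sided p-value ≈ 0.332
Since p ≈ 0.332 > α = 0.025, fail to reject H0; the data do not provide sufficient evidence against H0.

t = -0.99; fail to reject H0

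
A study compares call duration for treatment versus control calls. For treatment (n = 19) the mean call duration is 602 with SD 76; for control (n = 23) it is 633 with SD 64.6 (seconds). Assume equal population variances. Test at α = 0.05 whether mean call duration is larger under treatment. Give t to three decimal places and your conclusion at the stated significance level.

t = -1.429; fail to reject H0

Let group 1 = treatment, group 2 = control. H0: μ_1 = μ_2; H1: μ_1 > μ_2 (two-sample pooled-variance t-test, right-tailed).
s_p² = [(19−1)·76² + (23−1)·64.6²]/(19+23−2) = 4894.44
t = (602 − 633)/√[4894.44·(1/19 + 1/23)] = -1.429
df = n₁ + n₂ − 2 = 40
p-value = P(T ≥ -1.429) ≈ 0.920
Since p ≈ 0.920 > α = 0.05, fail to reject H0; the evidence is not statistically significant.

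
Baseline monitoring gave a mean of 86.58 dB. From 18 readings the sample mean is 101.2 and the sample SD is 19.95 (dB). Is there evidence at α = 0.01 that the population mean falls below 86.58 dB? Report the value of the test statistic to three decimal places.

H0: μ = 86.58; H1: μ < 86.58 (one-sample t-test, left-tailed).
t = (x̄ − μ₀)/(s/√n) = (101.2 − 86.58)/(19.95/√18) = 3.109
df = n − 1 = 17
p-value = P(T ≤ 3.109) ≈ 0.997
Since p ≈ 0.997 > α = 0.01, fail to reject H0; the data do not provide sufficient evidence against H0.

3.109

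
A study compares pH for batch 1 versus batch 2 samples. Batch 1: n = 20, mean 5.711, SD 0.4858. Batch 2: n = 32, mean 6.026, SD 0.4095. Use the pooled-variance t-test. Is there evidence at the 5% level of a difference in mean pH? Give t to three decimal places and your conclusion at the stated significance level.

t = -2.511; reject H0

Let group 1 = batch 1, group 2 = batch 2. H0: μ_1 = μ_2; H1: μ_1 ≠ μ_2 (two-sample pooled-variance t-test, two-sided).
s_p² = [(20−1)·0.4858² + (32−1)·0.4095²]/(20+32−2) = 0.193649
t = (5.711 − 6.026)/√[0.193649·(1/20 + 1/32)] = -2.511
df = n₁ + n₂ − 2 = 50
Two-sided p-value ≈ 0.0153
Since p ≈ 0.0153 < α = 0.05, reject H0; the data support H1.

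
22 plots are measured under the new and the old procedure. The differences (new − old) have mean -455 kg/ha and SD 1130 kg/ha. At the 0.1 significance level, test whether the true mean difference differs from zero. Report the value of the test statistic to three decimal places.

H0: μ_d = 0; H1: μ_d ≠ 0 (paired t-test on the differences, two-sided).
t = d̄/(s_d/√n) = -455/(1130/√22) = -1.889
df = n − 1 = 21
Two-sided p-value ≈ 0.0728
Since p ≈ 0.0728 < α = 0.1, reject H0; the evidence is statistically significant.

-1.889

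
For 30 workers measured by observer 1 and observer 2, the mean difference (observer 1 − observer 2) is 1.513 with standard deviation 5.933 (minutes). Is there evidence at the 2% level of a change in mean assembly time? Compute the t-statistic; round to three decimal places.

1.397

H0: μ_d = 0; H1: μ_d ≠ 0 (paired t-test on the differences, two-sided).
t = d̄/(s_d/√n) = 1.513/(5.933/√30) = 1.397
df = n − 1 = 29
Two-sided p-value ≈ 0.173
Since p ≈ 0.173 > α = 0.02, fail to reject H0; the data do not provide sufficient evidence against H0.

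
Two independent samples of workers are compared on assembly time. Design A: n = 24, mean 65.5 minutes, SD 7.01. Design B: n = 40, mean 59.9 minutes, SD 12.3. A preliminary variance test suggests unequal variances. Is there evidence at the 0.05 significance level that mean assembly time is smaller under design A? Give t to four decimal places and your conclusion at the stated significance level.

t = 2.3193; fail to reject H0

Let group 1 = design A, group 2 = design B. H0: μ_1 = μ_2; H1: μ_1 < μ_2 (Welch's two-sample t-test, left-tailed).
t = (x̄_1 − x̄_2)/√(s_1²/n_1 + s_2²/n_2) = (65.5 − 59.9)/√(7.01²/24 + 12.3²/40) = 2.3193
Welch–Satterthwaite df ≈ 61.90
p-value = P(T ≤ 2.3193) ≈ 0.988
Since p ≈ 0.988 > α = 0.05, fail to reject H0; the data do not provide sufficient evidence against H0.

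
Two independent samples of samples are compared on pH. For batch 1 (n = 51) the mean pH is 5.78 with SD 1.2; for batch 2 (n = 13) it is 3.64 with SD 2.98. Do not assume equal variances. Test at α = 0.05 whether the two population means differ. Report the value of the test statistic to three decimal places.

2.537

Let group 1 = batch 1, group 2 = batch 2. H0: μ_1 = μ_2; H1: μ_1 ≠ μ_2 (Welch's two-sample t-test, two-sided).
t = (x̄_1 − x̄_2)/√(s_1²/n_1 + s_2²/n_2) = (5.78 − 3.64)/√(1.2²/51 + 2.98²/13) = 2.537
Welch–Satterthwaite df ≈ 13.01
Two-sided p-value ≈ 0.0248
Since p ≈ 0.0248 < α = 0.05, reject H0; the data support H1.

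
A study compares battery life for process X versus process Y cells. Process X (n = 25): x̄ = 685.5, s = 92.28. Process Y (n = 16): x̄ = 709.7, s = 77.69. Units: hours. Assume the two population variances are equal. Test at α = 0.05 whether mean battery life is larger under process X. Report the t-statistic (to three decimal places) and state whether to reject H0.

t = -0.869; fail to reject H0

Let group 1 = process X, group 2 = process Y. H0: μ_1 = μ_2; H1: μ_1 > μ_2 (two-sample pooled-variance t-test, right-tailed).
s_p² = [(25−1)·92.28² + (16−1)·77.69²]/(25+16−2) = 7561.81
t = (685.5 − 709.7)/√[7561.81·(1/25 + 1/16)] = -0.869
df = n₁ + n₂ − 2 = 39
p-value = P(T ≥ -0.869) ≈ 0.8050
Since p ≈ 0.8050 > α = 0.05, fail to reject H0; the evidence is not statistically significant.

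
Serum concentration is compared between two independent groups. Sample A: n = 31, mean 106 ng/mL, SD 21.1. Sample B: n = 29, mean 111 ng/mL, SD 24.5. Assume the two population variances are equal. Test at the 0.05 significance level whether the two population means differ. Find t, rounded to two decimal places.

Let group 1 = sample A, group 2 = sample B. H0: μ_1 = μ_2; H1: μ_1 ≠ μ_2 (two-sample pooled-variance t-test, two-sided).
s_p² = [(31−1)·21.1² + (29−1)·24.5²]/(31+29−2) = 520.057
t = (106 − 111)/√[520.057·(1/31 + 1/29)] = -0.85
df = n₁ + n₂ − 2 = 58
Two-sided p-value ≈ 0.3995
Since p ≈ 0.3995 > α = 0.05, fail to reject H0; the data do not provide sufficient evidence against H0.

-0.85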